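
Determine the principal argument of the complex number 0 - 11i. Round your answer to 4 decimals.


Step 1: z = 0 - 11i
Step 2: arg(z) = atan2(-11, 0)
Step 3: arg(z) = -1.5708

-1.5708


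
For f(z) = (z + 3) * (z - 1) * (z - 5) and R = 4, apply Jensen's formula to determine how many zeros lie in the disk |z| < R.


Jensen's formula: (1/2pi)*integral log|f(Re^it)|dt = log|f(0)| + sum_{|a_k|<R} log(R/|a_k|)
Step 1: f(0) = 3 * (-1) * (-5) = 15
Step 2: log|f(0)| = log|-3| + log|1| + log|5| = 2.7081
Step 3: Zeros inside |z| < 4: -3, 1
Step 4: Jensen sum = log(4/3) + log(4/1) = 1.674
Step 5: n(R) = number of terms in the Jensen sum = count of zeros inside |z| < 4 = 2

2


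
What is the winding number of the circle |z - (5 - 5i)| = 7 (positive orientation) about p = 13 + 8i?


Step 1: Center c = (5, -5), radius = 7
Step 2: |p - c|^2 = 8^2 + 13^2 = 233
Step 3: r^2 = 49
Step 4: |p-c| > r so winding number = 0

0


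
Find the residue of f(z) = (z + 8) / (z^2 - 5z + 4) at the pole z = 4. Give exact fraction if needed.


Step 1: Q(z) = z^2 - 5z + 4 = (z - 4)(z - 1)
Step 2: Q'(z) = 2z - 5
Step 3: Q'(4) = 3, P(4) = 12
Step 4: Res = P(4)/Q'(4) = 12/3 = 4

4


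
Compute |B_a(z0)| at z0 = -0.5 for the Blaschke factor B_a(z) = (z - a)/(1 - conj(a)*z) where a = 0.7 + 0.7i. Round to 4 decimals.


Step 1: Numerator z0 - a = -0.5 - (0.7 + 0.7i) = -1.2 - 0.7i
Step 2: Denominator 1 - conj(a)*z0 = 1 - (0.7 - 0.7i)*(-0.5) = 1.35 - 0.35i
Step 3: |z0 - a|^2 = (-1.2)^2 + (-0.7)^2 = 1.93; |1 - conj(a)*z0|^2 = 1.35^2 + (-0.35)^2 = 1.945
Step 4: |B_a(-0.5)| = sqrt(1.93 / 1.945) = sqrt(0.992288)
Step 5: = 0.9961

0.9961


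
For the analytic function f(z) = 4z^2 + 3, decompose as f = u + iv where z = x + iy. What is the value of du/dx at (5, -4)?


Step 1: f(z) = 4(x+iy)^2 + 3
Step 2: u = 4(x^2 - y^2) + 3
Step 3: u_x = 8x + 0
Step 4: At (5, -4): u_x = 40 + 0 = 40

40


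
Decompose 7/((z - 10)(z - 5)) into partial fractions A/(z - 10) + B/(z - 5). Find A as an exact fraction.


Step 1: Multiply both sides by (z - 10) and set z = 10
Step 2: A = 7 / (10 - 5)
Step 3: A = 7 / 5
Step 4: A = 7/5

7/5


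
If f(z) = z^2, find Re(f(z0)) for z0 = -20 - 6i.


Step 1: z0 = -20 - 6i
Step 2: z0^2 = (-20)^2 - (-6)^2 + 240i
Step 3: real part = 400 - 36 = 364

364


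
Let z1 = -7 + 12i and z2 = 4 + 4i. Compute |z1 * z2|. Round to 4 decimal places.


Step 1: |z1| = sqrt((-7)^2 + 12^2) = sqrt(193)
Step 2: |z2| = sqrt(4^2 + 4^2) = sqrt(32)
Step 3: |z1*z2| = |z1|*|z2| = sqrt(193) * sqrt(32) = sqrt(193 * 32) = sqrt(6176)
Step 4: = 78.5875

78.5875


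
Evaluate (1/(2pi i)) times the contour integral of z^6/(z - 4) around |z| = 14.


Step 1: f(z) = z^6, a = 4 is inside |z| = 14
Step 2: By Cauchy integral formula: (1/(2pi*i)) * integral = f(a)
Step 3: f(4) = 4^6 = 4096

4096


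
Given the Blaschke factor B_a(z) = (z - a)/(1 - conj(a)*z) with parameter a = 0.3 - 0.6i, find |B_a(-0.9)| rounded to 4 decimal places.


Step 1: Numerator z0 - a = -0.9 - (0.3 - 0.6i) = -1.2 + 0.6i
Step 2: Denominator 1 - conj(a)*z0 = 1 - (0.3 + 0.6i)*(-0.9) = 1.27 + 0.54i
Step 3: |z0 - a|^2 = (-1.2)^2 + 0.6^2 = 1.8; |1 - conj(a)*z0|^2 = 1.27^2 + 0.54^2 = 1.9045
Step 4: |B_a(-0.9)| = sqrt(1.8 / 1.9045) = sqrt(0.94513)
Step 5: = 0.9722

0.9722


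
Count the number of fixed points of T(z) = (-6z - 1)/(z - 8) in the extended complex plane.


Step 1: Fixed points satisfy T(z) = z
Step 2: z^2 - 2z + 1 = 0
Step 3: Discriminant = (-2)^2 - 4*1*1 = 0
Step 4: Number of fixed points = 1

1


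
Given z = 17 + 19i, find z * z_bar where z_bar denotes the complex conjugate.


Step 1: conj(z) = 17 - 19i
Step 2: z * conj(z) = 17^2 + 19^2
Step 3: = 289 + 361 = 650

650


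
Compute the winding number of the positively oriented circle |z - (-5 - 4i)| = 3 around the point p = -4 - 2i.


Step 1: Center c = (-5, -4), radius = 3
Step 2: |p - c|^2 = 1^2 + 2^2 = 5
Step 3: r^2 = 9
Step 4: |p-c| < r so winding number = 1

1


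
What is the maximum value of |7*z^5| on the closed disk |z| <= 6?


Step 1: On |z| = 6, |f(z)| = 7 * |z|^5 = 7 * 6^5
Step 2: By maximum modulus principle, maximum is on boundary.
Step 3: Maximum = 7 * 7776 = 54432

54432


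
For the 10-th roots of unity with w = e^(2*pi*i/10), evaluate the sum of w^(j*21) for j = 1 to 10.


Step 1: The sum sum_{j=1}^{n} w^(k*j) equals n if n | k, else 0.
Step 2: Here n = 10, k = 21
Step 3: Does n divide k? 10 | 21 -> False
Step 4: Sum = 0

0


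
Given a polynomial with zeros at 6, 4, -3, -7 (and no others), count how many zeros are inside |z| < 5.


Step 1: Check each root:
  z = 6: |6| = 6 >= 5
  z = 4: |4| = 4 < 5
  z = -3: |-3| = 3 < 5
  z = -7: |-7| = 7 >= 5
Step 2: Count = 2

2


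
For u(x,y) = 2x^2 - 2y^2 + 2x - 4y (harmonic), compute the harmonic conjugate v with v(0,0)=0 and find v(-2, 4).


Step 1: v_x = -u_y = 4y + 4
Step 2: v_y = u_x = 4x + 2
Step 3: v = 4xy + 4x + 2y + C
Step 4: v(0,0) = 0 => C = 0
Step 5: v(-2, 4) = -32

-32


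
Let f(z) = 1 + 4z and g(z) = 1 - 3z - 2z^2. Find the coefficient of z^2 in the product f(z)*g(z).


Step 1: z^2 term in f*g comes from: (1)*(-2z^2) + (4z)*(-3z) + (0)*(1)
Step 2: = -2 - 12 + 0
Step 3: = -14

-14


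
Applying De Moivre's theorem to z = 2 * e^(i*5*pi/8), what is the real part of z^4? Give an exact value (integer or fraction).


Step 1: By De Moivre's theorem, z^4 = 2^4 * e^(i*4*5*pi/8) = 16 * (cos(5*pi/2) + i*sin(5*pi/2))
Step 2: |z|^4 = 2^4 = 16
Step 3: Reduce the angle mod 2*pi: 5*pi/2 - 2*pi = pi/2
Step 4: cos(pi/2) = 0
Step 5: Re(z^4) = 16 * 0 = 0

0


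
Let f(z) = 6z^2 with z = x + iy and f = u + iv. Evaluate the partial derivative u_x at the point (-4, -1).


Step 1: f(z) = 6(x+iy)^2 + 0
Step 2: u = 6(x^2 - y^2) + 0
Step 3: u_x = 12x + 0
Step 4: At (-4, -1): u_x = -48 + 0 = -48

-48


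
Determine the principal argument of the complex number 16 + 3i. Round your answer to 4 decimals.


Step 1: z = 16 + 3i
Step 2: arg(z) = atan2(3, 16)
Step 3: arg(z) = 0.1853

0.1853


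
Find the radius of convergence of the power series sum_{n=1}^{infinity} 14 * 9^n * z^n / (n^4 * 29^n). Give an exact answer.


Step 1: General term a_n = 14 * 9^n / (n^4 * 29^n)
Step 2: By the root test, |a_n|^(1/n) = 14^(1/n) * 9 / (n^(4/n) * 29) -> 9/29 as n -> infinity (since 14^(1/n) -> 1 and n^(4/n) -> 1)
Step 3: R = 1/lim|a_n|^(1/n) = 29/9

29/9


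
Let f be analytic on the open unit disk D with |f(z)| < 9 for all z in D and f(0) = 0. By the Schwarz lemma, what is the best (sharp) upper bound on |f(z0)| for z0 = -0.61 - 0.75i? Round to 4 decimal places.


Step 1: g = f/9 maps D -> D with g(0) = 0, so by the Schwarz lemma |g(z)| <= |z|, i.e. |f(z)| <= 9|z|; this is sharp (f(z) = 9z).
Step 2: |z0|^2 = (-0.61)^2 + (-0.75)^2 = 0.9346
Step 3: |z0| = sqrt(0.9346) = 0.966747
Step 4: Best bound = 9 * |z0| = 9 * 0.966747 = 8.7007

8.7007


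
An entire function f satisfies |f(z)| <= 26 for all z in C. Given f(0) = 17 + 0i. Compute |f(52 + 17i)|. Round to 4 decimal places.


Step 1: By Liouville's theorem, a bounded entire function is constant.
Step 2: f(z) = f(0) = 17 + 0i for all z.
Step 3: |f(w)| = |17 + 0i| = sqrt(289 + 0)
Step 4: = 17.0

17.0


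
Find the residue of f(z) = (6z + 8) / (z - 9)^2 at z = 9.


Step 1: Pole of order 2 at z = 9
Step 2: Res = lim d/dz [(z - 9)^2 * f(z)] as z -> 9
Step 3: (z - 9)^2 * f(z) = 6z + 8
Step 4: d/dz[6z + 8] = 6

6


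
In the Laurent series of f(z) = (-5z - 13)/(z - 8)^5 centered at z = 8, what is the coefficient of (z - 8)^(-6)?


Step 1: Write the numerator in powers of (z - 8): -5z - 13 = -5(z - 8) + (-5*8 - 13) = -5(z - 8) - 53
Step 2: Divide by (z - 8)^5: f(z) = -53(z - 8)^(-5) - 5(z - 8)^(-4)
Step 3: This finite sum is the Laurent series of f about z = 8.
Step 4: Only the powers -5 and -4 appear, so the coefficient of (z - 8)^(-6) = 0

0


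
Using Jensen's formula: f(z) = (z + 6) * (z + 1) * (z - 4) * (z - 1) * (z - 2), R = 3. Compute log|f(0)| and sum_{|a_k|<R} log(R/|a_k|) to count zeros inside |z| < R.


Jensen's formula: (1/2pi)*integral log|f(Re^it)|dt = log|f(0)| + sum_{|a_k|<R} log(R/|a_k|)
Step 1: f(0) = 6 * 1 * (-4) * (-1) * (-2) = -48
Step 2: log|f(0)| = log|-6| + log|-1| + log|4| + log|1| + log|2| = 3.8712
Step 3: Zeros inside |z| < 3: -1, 1, 2
Step 4: Jensen sum = log(3/1) + log(3/1) + log(3/2) = 2.6027
Step 5: n(R) = number of terms in the Jensen sum = count of zeros inside |z| < 3 = 3

3


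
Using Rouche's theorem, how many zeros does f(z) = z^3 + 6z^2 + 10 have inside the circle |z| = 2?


Step 1: On |z| = 2 the three terms have sizes |z^3| = 2^3 = 8, |6z^2| = 6*2^2 = 24, |10| = 10
Step 2: The dominant term is g(z) = 6z^2; let h(z) = z^3 + 10 so f = g + h
Step 3: On |z| = 2: |g| = 24 and |h| <= 8 + 10 = 18
Step 4: Since 24 > 18, |h| < |g| on |z| = 2, so by Rouche f has the same number of zeros as g inside |z| < 2
Step 5: g(z) = 6z^2 has 2 zeros (at the origin, multiplicity 2) inside |z| < 2. Answer = 2

2


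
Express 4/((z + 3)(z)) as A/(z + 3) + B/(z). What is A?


Step 1: Multiply both sides by (z + 3) and set z = -3
Step 2: A = 4 / (-3 - 0)
Step 3: A = 4 / (-3)
Step 4: A = -4/3

-4/3


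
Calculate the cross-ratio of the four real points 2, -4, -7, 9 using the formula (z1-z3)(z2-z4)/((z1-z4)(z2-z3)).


Step 1: (z1-z3)(z2-z4) = 9 * (-13) = -117
Step 2: (z1-z4)(z2-z3) = (-7) * 3 = -21
Step 3: Cross-ratio = 117/21 = 39/7

39/7


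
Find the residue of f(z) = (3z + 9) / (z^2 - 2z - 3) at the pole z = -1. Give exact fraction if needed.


Step 1: Q(z) = z^2 - 2z - 3 = (z + 1)(z - 3)
Step 2: Q'(z) = 2z - 2
Step 3: Q'(-1) = -4, P(-1) = 6
Step 4: Res = P(-1)/Q'(-1) = 6/(-4) = -3/2

-3/2


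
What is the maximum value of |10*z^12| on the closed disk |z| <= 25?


Step 1: On |z| = 25, |f(z)| = 10 * |z|^12 = 10 * 25^12
Step 2: By maximum modulus principle, maximum is on boundary.
Step 3: Maximum = 10 * 59604644775390625 = 596046447753906250

596046447753906250


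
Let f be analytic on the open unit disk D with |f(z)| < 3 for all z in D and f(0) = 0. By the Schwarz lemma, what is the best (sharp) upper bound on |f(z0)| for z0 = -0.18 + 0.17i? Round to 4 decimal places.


Step 1: g = f/3 maps D -> D with g(0) = 0, so by the Schwarz lemma |g(z)| <= |z|, i.e. |f(z)| <= 3|z|; this is sharp (f(z) = 3z).
Step 2: |z0|^2 = (-0.18)^2 + 0.17^2 = 0.0613
Step 3: |z0| = sqrt(0.0613) = 0.247588
Step 4: Best bound = 3 * |z0| = 3 * 0.247588 = 0.7428

0.7428


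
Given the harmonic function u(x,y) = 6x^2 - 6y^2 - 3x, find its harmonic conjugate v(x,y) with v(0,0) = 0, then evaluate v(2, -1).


Step 1: v_x = -u_y = 12y + 0
Step 2: v_y = u_x = 12x - 3
Step 3: v = 12xy - 3y + C
Step 4: v(0,0) = 0 => C = 0
Step 5: v(2, -1) = -21

-21


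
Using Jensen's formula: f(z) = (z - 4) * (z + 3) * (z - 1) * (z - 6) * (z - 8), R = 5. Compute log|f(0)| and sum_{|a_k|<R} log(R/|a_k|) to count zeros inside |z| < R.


Jensen's formula: (1/2pi)*integral log|f(Re^it)|dt = log|f(0)| + sum_{|a_k|<R} log(R/|a_k|)
Step 1: f(0) = (-4) * 3 * (-1) * (-6) * (-8) = 576
Step 2: log|f(0)| = log|4| + log|-3| + log|1| + log|6| + log|8| = 6.3561
Step 3: Zeros inside |z| < 5: 4, -3, 1
Step 4: Jensen sum = log(5/4) + log(5/3) + log(5/1) = 2.3434
Step 5: n(R) = number of terms in the Jensen sum = count of zeros inside |z| < 5 = 3

3


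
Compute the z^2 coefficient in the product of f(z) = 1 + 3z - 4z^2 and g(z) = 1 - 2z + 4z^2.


Step 1: z^2 term in f*g comes from: (1)*(4z^2) + (3z)*(-2z) + (-4z^2)*(1)
Step 2: = 4 - 6 - 4
Step 3: = -6

-6


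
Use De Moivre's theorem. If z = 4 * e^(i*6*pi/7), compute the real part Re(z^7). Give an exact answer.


Step 1: By De Moivre's theorem, z^7 = 4^7 * e^(i*7*6*pi/7) = 16384 * (cos(6*pi) + i*sin(6*pi))
Step 2: |z|^7 = 4^7 = 16384
Step 3: Reduce the angle mod 2*pi: 6*pi - 6*pi = 0
Step 4: cos(0) = 1
Step 5: Re(z^7) = 16384 * 1 = 16384

16384


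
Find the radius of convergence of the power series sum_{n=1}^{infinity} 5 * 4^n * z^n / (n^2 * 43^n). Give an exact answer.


Step 1: General term a_n = 5 * 4^n / (n^2 * 43^n)
Step 2: By the root test, |a_n|^(1/n) = 5^(1/n) * 4 / (n^(2/n) * 43) -> 4/43 as n -> infinity (since 5^(1/n) -> 1 and n^(2/n) -> 1)
Step 3: R = 1/lim|a_n|^(1/n) = 43/4

43/4


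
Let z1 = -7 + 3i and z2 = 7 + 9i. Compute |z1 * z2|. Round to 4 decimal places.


Step 1: |z1| = sqrt((-7)^2 + 3^2) = sqrt(58)
Step 2: |z2| = sqrt(7^2 + 9^2) = sqrt(130)
Step 3: |z1*z2| = |z1|*|z2| = sqrt(58) * sqrt(130) = sqrt(58 * 130) = sqrt(7540)
Step 4: = 86.8332

86.8332


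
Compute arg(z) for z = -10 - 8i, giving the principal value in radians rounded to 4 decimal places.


Step 1: z = -10 - 8i
Step 2: arg(z) = atan2(-8, -10)
Step 3: arg(z) = -2.4669

-2.4669


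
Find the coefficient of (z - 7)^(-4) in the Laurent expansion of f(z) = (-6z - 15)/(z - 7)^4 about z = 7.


Step 1: Write the numerator in powers of (z - 7): -6z - 15 = -6(z - 7) + (-6*7 - 15) = -6(z - 7) - 57
Step 2: Divide by (z - 7)^4: f(z) = -57(z - 7)^(-4) - 6(z - 7)^(-3)
Step 3: This finite sum is the Laurent series of f about z = 7.
Step 4: Coefficient of (z - 7)^(-4) = -6*7 - 15 = -57

-57


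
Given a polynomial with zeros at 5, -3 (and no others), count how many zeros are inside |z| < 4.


Step 1: Check each root:
  z = 5: |5| = 5 >= 4
  z = -3: |-3| = 3 < 4
Step 2: Count = 1

1


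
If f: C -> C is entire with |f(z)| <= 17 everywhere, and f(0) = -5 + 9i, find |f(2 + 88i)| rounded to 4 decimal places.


Step 1: By Liouville's theorem, a bounded entire function is constant.
Step 2: f(z) = f(0) = -5 + 9i for all z.
Step 3: |f(w)| = |-5 + 9i| = sqrt(25 + 81)
Step 4: = 10.2956

10.2956


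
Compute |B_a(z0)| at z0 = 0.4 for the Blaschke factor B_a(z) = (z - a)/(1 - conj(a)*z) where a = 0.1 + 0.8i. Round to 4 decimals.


Step 1: Numerator z0 - a = 0.4 - (0.1 + 0.8i) = 0.3 - 0.8i
Step 2: Denominator 1 - conj(a)*z0 = 1 - (0.1 - 0.8i)*0.4 = 0.96 + 0.32i
Step 3: |z0 - a|^2 = 0.3^2 + (-0.8)^2 = 0.73; |1 - conj(a)*z0|^2 = 0.96^2 + 0.32^2 = 1.024
Step 4: |B_a(0.4)| = sqrt(0.73 / 1.024) = sqrt(0.712891)
Step 5: = 0.8443

0.8443


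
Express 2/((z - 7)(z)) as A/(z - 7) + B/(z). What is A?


Step 1: Multiply both sides by (z - 7) and set z = 7
Step 2: A = 2 / (7 - 0)
Step 3: A = 2 / 7
Step 4: A = 2/7

2/7


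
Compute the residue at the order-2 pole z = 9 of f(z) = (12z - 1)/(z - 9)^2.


Step 1: Pole of order 2 at z = 9
Step 2: Res = lim d/dz [(z - 9)^2 * f(z)] as z -> 9
Step 3: (z - 9)^2 * f(z) = 12z - 1
Step 4: d/dz[12z - 1] = 12

12


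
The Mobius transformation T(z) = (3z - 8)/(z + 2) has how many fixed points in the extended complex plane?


Step 1: Fixed points satisfy T(z) = z
Step 2: z^2 - z + 8 = 0
Step 3: Discriminant = (-1)^2 - 4*1*8 = -31
Step 4: Number of fixed points = 2

2


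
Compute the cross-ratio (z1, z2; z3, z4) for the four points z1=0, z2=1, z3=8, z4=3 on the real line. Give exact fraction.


Step 1: (z1-z3)(z2-z4) = (-8) * (-2) = 16
Step 2: (z1-z4)(z2-z3) = (-3) * (-7) = 21
Step 3: Cross-ratio = 16/21 = 16/21

16/21


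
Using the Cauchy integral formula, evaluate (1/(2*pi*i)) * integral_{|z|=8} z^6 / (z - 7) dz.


Step 1: f(z) = z^6, a = 7 is inside |z| = 8
Step 2: By Cauchy integral formula: (1/(2pi*i)) * integral = f(a)
Step 3: f(7) = 7^6 = 117649

117649


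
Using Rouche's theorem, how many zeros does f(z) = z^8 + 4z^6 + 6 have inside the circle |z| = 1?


Step 1: On |z| = 1 the three terms have sizes |z^8| = 1^8 = 1, |4z^6| = 4*1^6 = 4, |6| = 6
Step 2: The dominant term is g(z) = 6; let h(z) = z^8 + 4z^6 so f = g + h
Step 3: On |z| = 1: |g| = 6 and |h| <= 1 + 4 = 5
Step 4: Since 6 > 5, |h| < |g| on |z| = 1, so by Rouche f has the same number of zeros as g inside |z| < 1
Step 5: g(z) = 6 is a nonzero constant with no zeros inside |z| < 1. Answer = 0

0


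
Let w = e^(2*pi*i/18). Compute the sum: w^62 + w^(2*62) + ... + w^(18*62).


Step 1: The sum sum_{j=1}^{n} w^(k*j) equals n if n | k, else 0.
Step 2: Here n = 18, k = 62
Step 3: Does n divide k? 18 | 62 -> False
Step 4: Sum = 0

0


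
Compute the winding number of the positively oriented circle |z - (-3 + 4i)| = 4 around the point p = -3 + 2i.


Step 1: Center c = (-3, 4), radius = 4
Step 2: |p - c|^2 = 0^2 + (-2)^2 = 4
Step 3: r^2 = 16
Step 4: |p-c| < r so winding number = 1

1


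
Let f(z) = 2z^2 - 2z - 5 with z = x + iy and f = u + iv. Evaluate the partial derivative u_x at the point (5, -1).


Step 1: f(z) = 2(x+iy)^2 - 2(x+iy) - 5
Step 2: u = 2(x^2 - y^2) - 2x - 5
Step 3: u_x = 4x - 2
Step 4: At (5, -1): u_x = 20 - 2 = 18

18


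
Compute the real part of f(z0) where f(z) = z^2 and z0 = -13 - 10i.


Step 1: z0 = -13 - 10i
Step 2: z0^2 = (-13)^2 - (-10)^2 + 260i
Step 3: real part = 169 - 100 = 69

69


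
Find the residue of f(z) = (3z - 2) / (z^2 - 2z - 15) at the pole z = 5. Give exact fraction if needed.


Step 1: Q(z) = z^2 - 2z - 15 = (z - 5)(z + 3)
Step 2: Q'(z) = 2z - 2
Step 3: Q'(5) = 8, P(5) = 13
Step 4: Res = P(5)/Q'(5) = 13/8 = 13/8

13/8


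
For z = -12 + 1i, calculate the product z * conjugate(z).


Step 1: conj(z) = -12 - 1i
Step 2: z * conj(z) = (-12)^2 + 1^2
Step 3: = 144 + 1 = 145

145


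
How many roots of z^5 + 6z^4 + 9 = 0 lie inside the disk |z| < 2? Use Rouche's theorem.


Step 1: On |z| = 2 the three terms have sizes |z^5| = 2^5 = 32, |6z^4| = 6*2^4 = 96, |9| = 9
Step 2: The dominant term is g(z) = 6z^4; let h(z) = z^5 + 9 so f = g + h
Step 3: On |z| = 2: |g| = 96 and |h| <= 32 + 9 = 41
Step 4: Since 96 > 41, |h| < |g| on |z| = 2, so by Rouche f has the same number of zeros as g inside |z| < 2
Step 5: g(z) = 6z^4 has 4 zeros (at the origin, multiplicity 4) inside |z| < 2. Answer = 4

4


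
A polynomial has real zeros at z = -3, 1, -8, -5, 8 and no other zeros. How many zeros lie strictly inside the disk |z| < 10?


Step 1: Check each root:
  z = -3: |-3| = 3 < 10
  z = 1: |1| = 1 < 10
  z = -8: |-8| = 8 < 10
  z = -5: |-5| = 5 < 10
  z = 8: |8| = 8 < 10
Step 2: Count = 5

5


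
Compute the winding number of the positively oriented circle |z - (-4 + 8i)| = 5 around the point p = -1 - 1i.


Step 1: Center c = (-4, 8), radius = 5
Step 2: |p - c|^2 = 3^2 + (-9)^2 = 90
Step 3: r^2 = 25
Step 4: |p-c| > r so winding number = 0

0


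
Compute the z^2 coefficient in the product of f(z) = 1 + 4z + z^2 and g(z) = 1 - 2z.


Step 1: z^2 term in f*g comes from: (1)*(0) + (4z)*(-2z) + (z^2)*(1)
Step 2: = 0 - 8 + 1
Step 3: = -7

-7


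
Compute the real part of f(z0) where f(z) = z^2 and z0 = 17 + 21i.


Step 1: z0 = 17 + 21i
Step 2: z0^2 = 17^2 - 21^2 + 714i
Step 3: real part = 289 - 441 = -152

-152


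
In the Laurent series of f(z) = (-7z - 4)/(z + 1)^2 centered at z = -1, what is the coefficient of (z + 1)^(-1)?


Step 1: Write the numerator in powers of (z + 1): -7z - 4 = -7(z + 1) + (-7*(-1) - 4) = -7(z + 1) + 3
Step 2: Divide by (z + 1)^2: f(z) = 3(z + 1)^(-2) - 7(z + 1)^(-1)
Step 3: This finite sum is the Laurent series of f about z = -1.
Step 4: Coefficient of (z + 1)^(-1) = coefficient of (z + 1) in the re-centred numerator = -7

-7


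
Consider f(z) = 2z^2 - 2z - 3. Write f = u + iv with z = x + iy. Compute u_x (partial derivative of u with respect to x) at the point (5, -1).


Step 1: f(z) = 2(x+iy)^2 - 2(x+iy) - 3
Step 2: u = 2(x^2 - y^2) - 2x - 3
Step 3: u_x = 4x - 2
Step 4: At (5, -1): u_x = 20 - 2 = 18

18


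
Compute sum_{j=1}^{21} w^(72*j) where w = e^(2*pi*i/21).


Step 1: The sum sum_{j=1}^{n} w^(k*j) equals n if n | k, else 0.
Step 2: Here n = 21, k = 72
Step 3: Does n divide k? 21 | 72 -> False
Step 4: Sum = 0

0


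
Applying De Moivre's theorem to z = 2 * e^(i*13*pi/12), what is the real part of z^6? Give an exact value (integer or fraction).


Step 1: By De Moivre's theorem, z^6 = 2^6 * e^(i*6*13*pi/12) = 64 * (cos(13*pi/2) + i*sin(13*pi/2))
Step 2: |z|^6 = 2^6 = 64
Step 3: Reduce the angle mod 2*pi: 13*pi/2 - 6*pi = pi/2
Step 4: cos(pi/2) = 0
Step 5: Re(z^6) = 64 * 0 = 0

0


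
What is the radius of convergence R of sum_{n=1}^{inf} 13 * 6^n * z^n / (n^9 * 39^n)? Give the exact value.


Step 1: General term a_n = 13 * 6^n / (n^9 * 39^n)
Step 2: By the root test, |a_n|^(1/n) = 13^(1/n) * 6 / (n^(9/n) * 39) -> 6/39 as n -> infinity (since 13^(1/n) -> 1 and n^(9/n) -> 1)
Step 3: R = 1/lim|a_n|^(1/n) = 39/6 = 13/2

13/2


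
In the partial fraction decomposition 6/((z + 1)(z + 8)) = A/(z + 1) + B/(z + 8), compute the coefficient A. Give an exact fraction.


Step 1: Multiply both sides by (z + 1) and set z = -1
Step 2: A = 6 / (-1 + 8)
Step 3: A = 6 / 7
Step 4: A = 6/7

6/7


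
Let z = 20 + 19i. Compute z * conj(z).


Step 1: conj(z) = 20 - 19i
Step 2: z * conj(z) = 20^2 + 19^2
Step 3: = 400 + 361 = 761

761


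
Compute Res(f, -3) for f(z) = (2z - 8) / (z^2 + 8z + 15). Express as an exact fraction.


Step 1: Q(z) = z^2 + 8z + 15 = (z + 3)(z + 5)
Step 2: Q'(z) = 2z + 8
Step 3: Q'(-3) = 2, P(-3) = -14
Step 4: Res = P(-3)/Q'(-3) = -14/2 = -7

-7


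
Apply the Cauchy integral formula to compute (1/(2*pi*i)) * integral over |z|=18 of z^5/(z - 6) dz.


Step 1: f(z) = z^5, a = 6 is inside |z| = 18
Step 2: By Cauchy integral formula: (1/(2pi*i)) * integral = f(a)
Step 3: f(6) = 6^5 = 7776

7776


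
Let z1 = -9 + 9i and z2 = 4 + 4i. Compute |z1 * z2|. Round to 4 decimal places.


Step 1: |z1| = sqrt((-9)^2 + 9^2) = sqrt(162)
Step 2: |z2| = sqrt(4^2 + 4^2) = sqrt(32)
Step 3: |z1*z2| = |z1|*|z2| = sqrt(162) * sqrt(32) = sqrt(162 * 32) = sqrt(5184)
Step 4: = 72.0

72.0


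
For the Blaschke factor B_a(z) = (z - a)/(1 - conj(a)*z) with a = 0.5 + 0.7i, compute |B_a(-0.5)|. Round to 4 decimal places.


Step 1: Numerator z0 - a = -0.5 - (0.5 + 0.7i) = -1 - 0.7i
Step 2: Denominator 1 - conj(a)*z0 = 1 - (0.5 - 0.7i)*(-0.5) = 1.25 - 0.35i
Step 3: |z0 - a|^2 = (-1)^2 + (-0.7)^2 = 1.49; |1 - conj(a)*z0|^2 = 1.25^2 + (-0.35)^2 = 1.685
Step 4: |B_a(-0.5)| = sqrt(1.49 / 1.685) = sqrt(0.884273)
Step 5: = 0.9404

0.9404


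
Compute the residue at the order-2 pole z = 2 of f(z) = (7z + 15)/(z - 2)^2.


Step 1: Pole of order 2 at z = 2
Step 2: Res = lim d/dz [(z - 2)^2 * f(z)] as z -> 2
Step 3: (z - 2)^2 * f(z) = 7z + 15
Step 4: d/dz[7z + 15] = 7

7


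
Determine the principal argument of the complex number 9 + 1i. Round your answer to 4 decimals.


Step 1: z = 9 + 1i
Step 2: arg(z) = atan2(1, 9)
Step 3: arg(z) = 0.1107

0.1107


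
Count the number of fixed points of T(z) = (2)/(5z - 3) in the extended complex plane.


Step 1: Fixed points satisfy T(z) = z
Step 2: 5z^2 - 3z - 2 = 0
Step 3: Discriminant = (-3)^2 - 4*5*(-2) = 49
Step 4: Number of fixed points = 2

2


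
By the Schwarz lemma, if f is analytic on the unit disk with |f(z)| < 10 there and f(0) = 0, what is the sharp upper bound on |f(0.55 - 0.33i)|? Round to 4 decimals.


Step 1: g = f/10 maps D -> D with g(0) = 0, so by the Schwarz lemma |g(z)| <= |z|, i.e. |f(z)| <= 10|z|; this is sharp (f(z) = 10z).
Step 2: |z0|^2 = 0.55^2 + (-0.33)^2 = 0.4114
Step 3: |z0| = sqrt(0.4114) = 0.641405
Step 4: Best bound = 10 * |z0| = 10 * 0.641405 = 6.414

6.414


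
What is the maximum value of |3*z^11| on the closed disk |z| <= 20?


Step 1: On |z| = 20, |f(z)| = 3 * |z|^11 = 3 * 20^11
Step 2: By maximum modulus principle, maximum is on boundary.
Step 3: Maximum = 3 * 204800000000000 = 614400000000000

614400000000000


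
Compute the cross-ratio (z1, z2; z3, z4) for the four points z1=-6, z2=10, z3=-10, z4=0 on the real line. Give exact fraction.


Step 1: (z1-z3)(z2-z4) = 4 * 10 = 40
Step 2: (z1-z4)(z2-z3) = (-6) * 20 = -120
Step 3: Cross-ratio = -40/120 = -1/3

-1/3


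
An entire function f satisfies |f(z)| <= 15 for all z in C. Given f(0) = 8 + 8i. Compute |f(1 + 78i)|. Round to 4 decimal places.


Step 1: By Liouville's theorem, a bounded entire function is constant.
Step 2: f(z) = f(0) = 8 + 8i for all z.
Step 3: |f(w)| = |8 + 8i| = sqrt(64 + 64)
Step 4: = 11.3137

11.3137


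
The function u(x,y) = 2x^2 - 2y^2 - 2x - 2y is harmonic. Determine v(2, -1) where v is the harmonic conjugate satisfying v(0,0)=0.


Step 1: v_x = -u_y = 4y + 2
Step 2: v_y = u_x = 4x - 2
Step 3: v = 4xy + 2x - 2y + C
Step 4: v(0,0) = 0 => C = 0
Step 5: v(2, -1) = -2

-2


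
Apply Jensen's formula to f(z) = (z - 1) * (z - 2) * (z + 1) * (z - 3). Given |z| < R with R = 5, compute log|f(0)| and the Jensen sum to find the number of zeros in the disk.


Jensen's formula: (1/2pi)*integral log|f(Re^it)|dt = log|f(0)| + sum_{|a_k|<R} log(R/|a_k|)
Step 1: f(0) = (-1) * (-2) * 1 * (-3) = -6
Step 2: log|f(0)| = log|1| + log|2| + log|-1| + log|3| = 1.7918
Step 3: Zeros inside |z| < 5: 1, 2, -1, 3
Step 4: Jensen sum = log(5/1) + log(5/2) + log(5/1) + log(5/3) = 4.646
Step 5: n(R) = number of terms in the Jensen sum = count of zeros inside |z| < 5 = 4

4


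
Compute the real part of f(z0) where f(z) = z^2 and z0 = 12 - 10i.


Step 1: z0 = 12 - 10i
Step 2: z0^2 = 12^2 - (-10)^2 - 240i
Step 3: real part = 144 - 100 = 44

44


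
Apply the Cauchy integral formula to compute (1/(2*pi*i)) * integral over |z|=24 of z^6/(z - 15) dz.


Step 1: f(z) = z^6, a = 15 is inside |z| = 24
Step 2: By Cauchy integral formula: (1/(2pi*i)) * integral = f(a)
Step 3: f(15) = 15^6 = 11390625

11390625


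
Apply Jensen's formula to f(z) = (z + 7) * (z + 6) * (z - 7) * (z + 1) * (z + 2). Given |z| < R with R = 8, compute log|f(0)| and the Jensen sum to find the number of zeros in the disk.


Jensen's formula: (1/2pi)*integral log|f(Re^it)|dt = log|f(0)| + sum_{|a_k|<R} log(R/|a_k|)
Step 1: f(0) = 7 * 6 * (-7) * 1 * 2 = -588
Step 2: log|f(0)| = log|-7| + log|-6| + log|7| + log|-1| + log|-2| = 6.3767
Step 3: Zeros inside |z| < 8: -7, -6, 7, -1, -2
Step 4: Jensen sum = log(8/7) + log(8/6) + log(8/7) + log(8/1) + log(8/2) = 4.0205
Step 5: n(R) = number of terms in the Jensen sum = count of zeros inside |z| < 8 = 5

5


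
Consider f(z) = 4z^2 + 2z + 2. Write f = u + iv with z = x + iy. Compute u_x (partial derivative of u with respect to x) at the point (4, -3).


Step 1: f(z) = 4(x+iy)^2 + 2(x+iy) + 2
Step 2: u = 4(x^2 - y^2) + 2x + 2
Step 3: u_x = 8x + 2
Step 4: At (4, -3): u_x = 32 + 2 = 34

34


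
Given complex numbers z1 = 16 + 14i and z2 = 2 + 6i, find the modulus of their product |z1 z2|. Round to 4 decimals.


Step 1: |z1| = sqrt(16^2 + 14^2) = sqrt(452)
Step 2: |z2| = sqrt(2^2 + 6^2) = sqrt(40)
Step 3: |z1*z2| = |z1|*|z2| = sqrt(452) * sqrt(40) = sqrt(452 * 40) = sqrt(18080)
Step 4: = 134.4619

134.4619


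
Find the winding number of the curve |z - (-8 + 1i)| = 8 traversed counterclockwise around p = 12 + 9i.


Step 1: Center c = (-8, 1), radius = 8
Step 2: |p - c|^2 = 20^2 + 8^2 = 464
Step 3: r^2 = 64
Step 4: |p-c| > r so winding number = 0

0


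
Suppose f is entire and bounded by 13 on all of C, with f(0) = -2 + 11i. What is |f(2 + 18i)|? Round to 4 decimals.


Step 1: By Liouville's theorem, a bounded entire function is constant.
Step 2: f(z) = f(0) = -2 + 11i for all z.
Step 3: |f(w)| = |-2 + 11i| = sqrt(4 + 121)
Step 4: = 11.1803

11.1803


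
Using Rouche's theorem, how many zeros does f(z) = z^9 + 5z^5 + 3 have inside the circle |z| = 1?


Step 1: On |z| = 1 the three terms have sizes |z^9| = 1^9 = 1, |5z^5| = 5*1^5 = 5, |3| = 3
Step 2: The dominant term is g(z) = 5z^5; let h(z) = z^9 + 3 so f = g + h
Step 3: On |z| = 1: |g| = 5 and |h| <= 1 + 3 = 4
Step 4: Since 5 > 4, |h| < |g| on |z| = 1, so by Rouche f has the same number of zeros as g inside |z| < 1
Step 5: g(z) = 5z^5 has 5 zeros (at the origin, multiplicity 5) inside |z| < 1. Answer = 5

5


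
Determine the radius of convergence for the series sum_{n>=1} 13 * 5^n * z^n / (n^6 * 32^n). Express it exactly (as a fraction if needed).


Step 1: General term a_n = 13 * 5^n / (n^6 * 32^n)
Step 2: By the root test, |a_n|^(1/n) = 13^(1/n) * 5 / (n^(6/n) * 32) -> 5/32 as n -> infinity (since 13^(1/n) -> 1 and n^(6/n) -> 1)
Step 3: R = 1/lim|a_n|^(1/n) = 32/5

32/5


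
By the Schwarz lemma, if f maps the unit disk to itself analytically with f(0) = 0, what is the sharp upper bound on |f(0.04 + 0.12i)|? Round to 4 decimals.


Step 1: Schwarz lemma: if f: D -> D is analytic with f(0) = 0, then |f(z)| <= |z| for all z in D, and this is sharp (f(z) = z).
Step 2: |z0|^2 = 0.04^2 + 0.12^2 = 0.016
Step 3: |z0| = sqrt(0.016) = 0.126491
Step 4: Best bound = |z0| = 0.1265

0.1265


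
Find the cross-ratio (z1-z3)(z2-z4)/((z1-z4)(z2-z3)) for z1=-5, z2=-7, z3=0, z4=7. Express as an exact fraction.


Step 1: (z1-z3)(z2-z4) = (-5) * (-14) = 70
Step 2: (z1-z4)(z2-z3) = (-12) * (-7) = 84
Step 3: Cross-ratio = 70/84 = 5/6

5/6


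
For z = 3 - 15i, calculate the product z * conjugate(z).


Step 1: conj(z) = 3 + 15i
Step 2: z * conj(z) = 3^2 + (-15)^2
Step 3: = 9 + 225 = 234

234


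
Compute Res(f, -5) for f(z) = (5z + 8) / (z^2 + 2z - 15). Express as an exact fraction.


Step 1: Q(z) = z^2 + 2z - 15 = (z + 5)(z - 3)
Step 2: Q'(z) = 2z + 2
Step 3: Q'(-5) = -8, P(-5) = -17
Step 4: Res = P(-5)/Q'(-5) = -17/(-8) = 17/8

17/8


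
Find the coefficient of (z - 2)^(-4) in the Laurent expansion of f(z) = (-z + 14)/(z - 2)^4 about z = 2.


Step 1: Write the numerator in powers of (z - 2): -z + 14 = -(z - 2) + (-1*2 + 14) = -(z - 2) + 12
Step 2: Divide by (z - 2)^4: f(z) = 12(z - 2)^(-4) - (z - 2)^(-3)
Step 3: This finite sum is the Laurent series of f about z = 2.
Step 4: Coefficient of (z - 2)^(-4) = -1*2 + 14 = 12

12


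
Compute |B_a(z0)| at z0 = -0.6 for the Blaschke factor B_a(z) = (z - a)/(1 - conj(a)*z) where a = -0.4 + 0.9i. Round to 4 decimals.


Step 1: Numerator z0 - a = -0.6 - (-0.4 + 0.9i) = -0.2 - 0.9i
Step 2: Denominator 1 - conj(a)*z0 = 1 - (-0.4 - 0.9i)*(-0.6) = 0.76 - 0.54i
Step 3: |z0 - a|^2 = (-0.2)^2 + (-0.9)^2 = 0.85; |1 - conj(a)*z0|^2 = 0.76^2 + (-0.54)^2 = 0.8692
Step 4: |B_a(-0.6)| = sqrt(0.85 / 0.8692) = sqrt(0.977911)
Step 5: = 0.9889

0.9889


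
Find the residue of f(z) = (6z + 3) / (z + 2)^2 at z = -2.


Step 1: Pole of order 2 at z = -2
Step 2: Res = lim d/dz [(z + 2)^2 * f(z)] as z -> -2
Step 3: (z + 2)^2 * f(z) = 6z + 3
Step 4: d/dz[6z + 3] = 6

6


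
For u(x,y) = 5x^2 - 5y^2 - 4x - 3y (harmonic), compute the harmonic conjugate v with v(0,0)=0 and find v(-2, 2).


Step 1: v_x = -u_y = 10y + 3
Step 2: v_y = u_x = 10x - 4
Step 3: v = 10xy + 3x - 4y + C
Step 4: v(0,0) = 0 => C = 0
Step 5: v(-2, 2) = -54

-54


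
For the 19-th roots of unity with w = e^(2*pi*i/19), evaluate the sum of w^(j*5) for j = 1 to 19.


Step 1: The sum sum_{j=1}^{n} w^(k*j) equals n if n | k, else 0.
Step 2: Here n = 19, k = 5
Step 3: Does n divide k? 19 | 5 -> False
Step 4: Sum = 0

0


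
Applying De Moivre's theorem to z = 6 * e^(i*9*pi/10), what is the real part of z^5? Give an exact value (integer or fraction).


Step 1: By De Moivre's theorem, z^5 = 6^5 * e^(i*5*9*pi/10) = 7776 * (cos(9*pi/2) + i*sin(9*pi/2))
Step 2: |z|^5 = 6^5 = 7776
Step 3: Reduce the angle mod 2*pi: 9*pi/2 - 4*pi = pi/2
Step 4: cos(pi/2) = 0
Step 5: Re(z^5) = 7776 * 0 = 0

0


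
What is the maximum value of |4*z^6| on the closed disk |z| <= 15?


Step 1: On |z| = 15, |f(z)| = 4 * |z|^6 = 4 * 15^6
Step 2: By maximum modulus principle, maximum is on boundary.
Step 3: Maximum = 4 * 11390625 = 45562500

45562500


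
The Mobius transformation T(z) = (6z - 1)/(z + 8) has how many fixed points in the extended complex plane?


Step 1: Fixed points satisfy T(z) = z
Step 2: z^2 + 2z + 1 = 0
Step 3: Discriminant = 2^2 - 4*1*1 = 0
Step 4: Number of fixed points = 1

1


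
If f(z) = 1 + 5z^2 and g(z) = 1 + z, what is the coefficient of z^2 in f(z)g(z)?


Step 1: z^2 term in f*g comes from: (1)*(0) + (0)*(z) + (5z^2)*(1)
Step 2: = 0 + 0 + 5
Step 3: = 5

5


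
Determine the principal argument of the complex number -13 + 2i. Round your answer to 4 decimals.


Step 1: z = -13 + 2i
Step 2: arg(z) = atan2(2, -13)
Step 3: arg(z) = 2.9889

2.9889


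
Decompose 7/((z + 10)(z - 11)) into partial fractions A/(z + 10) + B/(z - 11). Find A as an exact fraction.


Step 1: Multiply both sides by (z + 10) and set z = -10
Step 2: A = 7 / (-10 - 11)
Step 3: A = 7 / (-21)
Step 4: A = -1/3

-1/3


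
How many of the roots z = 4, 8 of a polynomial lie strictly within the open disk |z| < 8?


Step 1: Check each root:
  z = 4: |4| = 4 < 8
  z = 8: |8| = 8 >= 8
Step 2: Count = 1

1


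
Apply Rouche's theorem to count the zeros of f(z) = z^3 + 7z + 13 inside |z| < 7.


Step 1: On |z| = 7 the three terms have sizes |z^3| = 7^3 = 343, |7z| = 7*7 = 49, |13| = 13
Step 2: The dominant term is g(z) = z^3; let h(z) = 7z + 13 so f = g + h
Step 3: On |z| = 7: |g| = 343 and |h| <= 49 + 13 = 62
Step 4: Since 343 > 62, |h| < |g| on |z| = 7, so by Rouche f has the same number of zeros as g inside |z| < 7
Step 5: g(z) = z^3 has 3 zeros (all at the origin) inside |z| < 7. Answer = 3

3


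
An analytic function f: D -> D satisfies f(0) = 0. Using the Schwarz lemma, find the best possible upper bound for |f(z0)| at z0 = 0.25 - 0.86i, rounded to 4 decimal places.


Step 1: Schwarz lemma: if f: D -> D is analytic with f(0) = 0, then |f(z)| <= |z| for all z in D, and this is sharp (f(z) = z).
Step 2: |z0|^2 = 0.25^2 + (-0.86)^2 = 0.8021
Step 3: |z0| = sqrt(0.8021) = 0.8956
Step 4: Best bound = |z0| = 0.8956

0.8956


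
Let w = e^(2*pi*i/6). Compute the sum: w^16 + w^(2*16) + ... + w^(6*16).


Step 1: The sum sum_{j=1}^{n} w^(k*j) equals n if n | k, else 0.
Step 2: Here n = 6, k = 16
Step 3: Does n divide k? 6 | 16 -> False
Step 4: Sum = 0

0


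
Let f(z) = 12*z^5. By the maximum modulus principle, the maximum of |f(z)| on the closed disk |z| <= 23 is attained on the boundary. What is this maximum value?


Step 1: On |z| = 23, |f(z)| = 12 * |z|^5 = 12 * 23^5
Step 2: By maximum modulus principle, maximum is on boundary.
Step 3: Maximum = 12 * 6436343 = 77236116

77236116


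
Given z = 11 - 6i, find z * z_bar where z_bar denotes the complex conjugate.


Step 1: conj(z) = 11 + 6i
Step 2: z * conj(z) = 11^2 + (-6)^2
Step 3: = 121 + 36 = 157

157


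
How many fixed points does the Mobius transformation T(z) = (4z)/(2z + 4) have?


Step 1: Fixed points satisfy T(z) = z
Step 2: 2z^2 = 0
Step 3: Discriminant = 0^2 - 4*2*0 = 0
Step 4: Number of fixed points = 1

1


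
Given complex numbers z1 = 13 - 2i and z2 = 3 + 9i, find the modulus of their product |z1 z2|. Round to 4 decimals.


Step 1: |z1| = sqrt(13^2 + (-2)^2) = sqrt(173)
Step 2: |z2| = sqrt(3^2 + 9^2) = sqrt(90)
Step 3: |z1*z2| = |z1|*|z2| = sqrt(173) * sqrt(90) = sqrt(173 * 90) = sqrt(15570)
Step 4: = 124.7798

124.7798


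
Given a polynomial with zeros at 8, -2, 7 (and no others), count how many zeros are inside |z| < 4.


Step 1: Check each root:
  z = 8: |8| = 8 >= 4
  z = -2: |-2| = 2 < 4
  z = 7: |7| = 7 >= 4
Step 2: Count = 1

1


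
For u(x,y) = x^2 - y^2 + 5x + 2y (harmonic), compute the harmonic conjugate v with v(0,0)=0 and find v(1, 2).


Step 1: v_x = -u_y = 2y - 2
Step 2: v_y = u_x = 2x + 5
Step 3: v = 2xy - 2x + 5y + C
Step 4: v(0,0) = 0 => C = 0
Step 5: v(1, 2) = 12

12


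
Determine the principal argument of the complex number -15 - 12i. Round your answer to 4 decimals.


Step 1: z = -15 - 12i
Step 2: arg(z) = atan2(-12, -15)
Step 3: arg(z) = -2.4669

-2.4669


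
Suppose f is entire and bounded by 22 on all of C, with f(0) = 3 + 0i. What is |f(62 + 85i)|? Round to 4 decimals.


Step 1: By Liouville's theorem, a bounded entire function is constant.
Step 2: f(z) = f(0) = 3 + 0i for all z.
Step 3: |f(w)| = |3 + 0i| = sqrt(9 + 0)
Step 4: = 3.0

3.0


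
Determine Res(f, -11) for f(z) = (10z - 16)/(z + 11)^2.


Step 1: Pole of order 2 at z = -11
Step 2: Res = lim d/dz [(z + 11)^2 * f(z)] as z -> -11
Step 3: (z + 11)^2 * f(z) = 10z - 16
Step 4: d/dz[10z - 16] = 10

10


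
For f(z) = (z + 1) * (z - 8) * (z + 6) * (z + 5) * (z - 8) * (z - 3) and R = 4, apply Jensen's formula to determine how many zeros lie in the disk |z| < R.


Jensen's formula: (1/2pi)*integral log|f(Re^it)|dt = log|f(0)| + sum_{|a_k|<R} log(R/|a_k|)
Step 1: f(0) = 1 * (-8) * 6 * 5 * (-8) * (-3) = -5760
Step 2: log|f(0)| = log|-1| + log|8| + log|-6| + log|-5| + log|8| + log|3| = 8.6587
Step 3: Zeros inside |z| < 4: -1, 3
Step 4: Jensen sum = log(4/1) + log(4/3) = 1.674
Step 5: n(R) = number of terms in the Jensen sum = count of zeros inside |z| < 4 = 2

2


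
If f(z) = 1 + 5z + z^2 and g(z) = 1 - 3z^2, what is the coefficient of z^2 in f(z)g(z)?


Step 1: z^2 term in f*g comes from: (1)*(-3z^2) + (5z)*(0) + (z^2)*(1)
Step 2: = -3 + 0 + 1
Step 3: = -2

-2


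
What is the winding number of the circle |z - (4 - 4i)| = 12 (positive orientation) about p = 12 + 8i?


Step 1: Center c = (4, -4), radius = 12
Step 2: |p - c|^2 = 8^2 + 12^2 = 208
Step 3: r^2 = 144
Step 4: |p-c| > r so winding number = 0

0


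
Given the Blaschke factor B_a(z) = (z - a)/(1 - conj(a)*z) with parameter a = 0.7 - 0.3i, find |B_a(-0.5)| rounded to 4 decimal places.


Step 1: Numerator z0 - a = -0.5 - (0.7 - 0.3i) = -1.2 + 0.3i
Step 2: Denominator 1 - conj(a)*z0 = 1 - (0.7 + 0.3i)*(-0.5) = 1.35 + 0.15i
Step 3: |z0 - a|^2 = (-1.2)^2 + 0.3^2 = 1.53; |1 - conj(a)*z0|^2 = 1.35^2 + 0.15^2 = 1.845
Step 4: |B_a(-0.5)| = sqrt(1.53 / 1.845) = sqrt(0.829268)
Step 5: = 0.9106

0.9106


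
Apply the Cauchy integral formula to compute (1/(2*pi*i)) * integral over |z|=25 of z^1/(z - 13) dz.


Step 1: f(z) = z^1, a = 13 is inside |z| = 25
Step 2: By Cauchy integral formula: (1/(2pi*i)) * integral = f(a)
Step 3: f(13) = 13^1 = 13

13


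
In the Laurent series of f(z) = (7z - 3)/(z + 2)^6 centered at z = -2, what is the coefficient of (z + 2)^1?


Step 1: Write the numerator in powers of (z + 2): 7z - 3 = 7(z + 2) + (7*(-2) - 3) = 7(z + 2) - 17
Step 2: Divide by (z + 2)^6: f(z) = -17(z + 2)^(-6) + 7(z + 2)^(-5)
Step 3: This finite sum is the Laurent series of f about z = -2.
Step 4: Only the powers -6 and -5 appear, so the coefficient of (z + 2)^1 = 0

0


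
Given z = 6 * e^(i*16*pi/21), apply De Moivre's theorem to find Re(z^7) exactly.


Step 1: By De Moivre's theorem, z^7 = 6^7 * e^(i*7*16*pi/21) = 279936 * (cos(16*pi/3) + i*sin(16*pi/3))
Step 2: |z|^7 = 6^7 = 279936
Step 3: Reduce the angle mod 2*pi: 16*pi/3 - 4*pi = 4*pi/3
Step 4: cos(4*pi/3) = -1/2
Step 5: Re(z^7) = 279936 * (-1/2) = -139968

-139968


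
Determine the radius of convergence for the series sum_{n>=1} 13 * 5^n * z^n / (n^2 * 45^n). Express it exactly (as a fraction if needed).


Step 1: General term a_n = 13 * 5^n / (n^2 * 45^n)
Step 2: By the root test, |a_n|^(1/n) = 13^(1/n) * 5 / (n^(2/n) * 45) -> 5/45 as n -> infinity (since 13^(1/n) -> 1 and n^(2/n) -> 1)
Step 3: R = 1/lim|a_n|^(1/n) = 45/5 = 9

9


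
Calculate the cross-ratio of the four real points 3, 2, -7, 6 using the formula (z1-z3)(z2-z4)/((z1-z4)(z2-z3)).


Step 1: (z1-z3)(z2-z4) = 10 * (-4) = -40
Step 2: (z1-z4)(z2-z3) = (-3) * 9 = -27
Step 3: Cross-ratio = 40/27 = 40/27

40/27


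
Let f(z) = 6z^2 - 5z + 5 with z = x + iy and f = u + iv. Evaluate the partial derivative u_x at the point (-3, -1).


Step 1: f(z) = 6(x+iy)^2 - 5(x+iy) + 5
Step 2: u = 6(x^2 - y^2) - 5x + 5
Step 3: u_x = 12x - 5
Step 4: At (-3, -1): u_x = -36 - 5 = -41

-41


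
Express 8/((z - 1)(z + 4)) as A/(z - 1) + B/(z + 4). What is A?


Step 1: Multiply both sides by (z - 1) and set z = 1
Step 2: A = 8 / (1 + 4)
Step 3: A = 8 / 5
Step 4: A = 8/5

8/5


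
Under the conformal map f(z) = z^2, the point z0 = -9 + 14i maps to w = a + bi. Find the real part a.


Step 1: z0 = -9 + 14i
Step 2: z0^2 = (-9)^2 - 14^2 - 252i
Step 3: real part = 81 - 196 = -115

-115


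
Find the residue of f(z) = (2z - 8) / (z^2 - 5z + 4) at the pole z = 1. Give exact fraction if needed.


Step 1: Q(z) = z^2 - 5z + 4 = (z - 1)(z - 4)
Step 2: Q'(z) = 2z - 5
Step 3: Q'(1) = -3, P(1) = -6
Step 4: Res = P(1)/Q'(1) = -6/(-3) = 2

2
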